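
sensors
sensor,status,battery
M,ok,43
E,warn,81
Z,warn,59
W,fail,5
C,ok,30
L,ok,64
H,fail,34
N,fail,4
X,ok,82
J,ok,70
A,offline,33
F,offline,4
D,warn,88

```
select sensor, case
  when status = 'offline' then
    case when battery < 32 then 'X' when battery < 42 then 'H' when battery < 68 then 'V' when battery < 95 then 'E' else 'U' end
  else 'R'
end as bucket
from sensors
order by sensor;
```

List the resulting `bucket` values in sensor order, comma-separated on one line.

sensor=A: status='offline' → inner[battery < 42] → H
sensor=C: status='ok' → outer ELSE → R
sensor=D: status='warn' → outer ELSE → R
sensor=E: status='warn' → outer ELSE → R
sensor=F: status='offline' → inner[battery < 32] → X
sensor=H: status='fail' → outer ELSE → R
sensor=J: status='ok' → outer ELSE → R
sensor=L: status='ok' → outer ELSE → R
sensor=M: status='ok' → outer ELSE → R
sensor=N: status='fail' → outer ELSE → R
sensor=W: status='fail' → outer ELSE → R
sensor=X: status='ok' → outer ELSE → R
sensor=Z: status='warn' → outer ELSE → R

H, R, R, R, X, R, R, R, R, R, R, R, R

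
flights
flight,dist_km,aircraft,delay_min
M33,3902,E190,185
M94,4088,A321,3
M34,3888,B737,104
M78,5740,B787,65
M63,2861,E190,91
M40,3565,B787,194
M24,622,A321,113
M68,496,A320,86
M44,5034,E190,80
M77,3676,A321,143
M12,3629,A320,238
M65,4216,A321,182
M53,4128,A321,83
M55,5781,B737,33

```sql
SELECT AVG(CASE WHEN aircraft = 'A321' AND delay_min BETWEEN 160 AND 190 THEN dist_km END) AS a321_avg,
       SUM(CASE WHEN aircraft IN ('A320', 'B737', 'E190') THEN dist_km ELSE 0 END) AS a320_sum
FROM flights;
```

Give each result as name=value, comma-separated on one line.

a321_avg=4216, a320_sum=25591

[a321_avg: aircraft = 'A321' AND delay_min BETWEEN 160 AND 190]
flight=M33: ✗
flight=M94: ✗
flight=M34: ✗
flight=M78: ✗
flight=M63: ✗
flight=M40: ✗
flight=M24: ✗
flight=M68: ✗
flight=M44: ✗
flight=M77: ✗
flight=M12: ✗
flight=M65: ✓ → 4216
flight=M53: ✗
flight=M55: ✗
a321_avg = 4216
—
[a320_sum: aircraft IN ('A320', 'B737', 'E190')]
flight=M33: ✓ → 3902
flight=M94: ✗
flight=M34: ✓ → 3888
flight=M78: ✗
flight=M63: ✓ → 2861
flight=M40: ✗
flight=M24: ✗
flight=M68: ✓ → 496
flight=M44: ✓ → 5034
flight=M77: ✗
flight=M12: ✓ → 3629
flight=M65: ✗
flight=M53: ✗
flight=M55: ✓ → 5781
a320_sum = 3902 + 3888 + 2861 + 496 + 5034 + 3629 + 5781 = 25591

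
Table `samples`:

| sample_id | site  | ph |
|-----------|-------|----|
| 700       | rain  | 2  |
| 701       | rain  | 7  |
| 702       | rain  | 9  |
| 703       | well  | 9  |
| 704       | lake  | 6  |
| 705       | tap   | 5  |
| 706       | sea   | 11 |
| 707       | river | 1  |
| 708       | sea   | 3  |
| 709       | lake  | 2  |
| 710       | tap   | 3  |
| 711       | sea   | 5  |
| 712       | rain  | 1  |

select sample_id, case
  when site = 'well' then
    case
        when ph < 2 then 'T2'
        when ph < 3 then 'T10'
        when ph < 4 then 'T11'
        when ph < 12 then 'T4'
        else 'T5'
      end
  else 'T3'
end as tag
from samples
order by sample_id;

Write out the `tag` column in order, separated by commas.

sample_id=700: site='rain' → outer ELSE → T3
sample_id=701: site='rain' → outer ELSE → T3
sample_id=702: site='rain' → outer ELSE → T3
sample_id=703: site='well' → inner[ph < 12] → T4
sample_id=704: site='lake' → outer ELSE → T3
sample_id=705: site='tap' → outer ELSE → T3
sample_id=706: site='sea' → outer ELSE → T3
sample_id=707: site='river' → outer ELSE → T3
sample_id=708: site='sea' → outer ELSE → T3
sample_id=709: site='lake' → outer ELSE → T3
sample_id=710: site='tap' → outer ELSE → T3
sample_id=711: site='sea' → outer ELSE → T3
sample_id=712: site='rain' → outer ELSE → T3

T3, T3, T3, T4, T3, T3, T3, T3, T3, T3, T3, T3, T3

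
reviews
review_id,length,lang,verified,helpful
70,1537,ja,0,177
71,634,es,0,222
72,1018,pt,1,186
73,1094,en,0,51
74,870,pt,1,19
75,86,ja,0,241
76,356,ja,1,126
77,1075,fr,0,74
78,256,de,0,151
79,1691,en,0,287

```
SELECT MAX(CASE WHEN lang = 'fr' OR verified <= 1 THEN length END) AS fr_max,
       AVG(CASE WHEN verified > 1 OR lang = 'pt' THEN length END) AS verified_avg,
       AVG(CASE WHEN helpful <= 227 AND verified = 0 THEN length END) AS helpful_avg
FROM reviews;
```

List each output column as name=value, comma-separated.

fr_max=1691, verified_avg=944, helpful_avg=919.2

[fr_max: lang = 'fr' OR verified <= 1]
review_id=70: ✓ → 1537
review_id=71: ✓ → 634
review_id=72: ✓ → 1018
review_id=73: ✓ → 1094
review_id=74: ✓ → 870
review_id=75: ✓ → 86
review_id=76: ✓ → 356
review_id=77: ✓ → 1075
review_id=78: ✓ → 256
review_id=79: ✓ → 1691
fr_max = MAX(1537, 634, 1018, 1094, 870, 86, 356, 1075, 256, 1691) = 1691
—
[verified_avg: verified > 1 OR lang = 'pt']
review_id=70: ✗
review_id=71: ✗
review_id=72: ✓ → 1018
review_id=73: ✗
review_id=74: ✓ → 870
review_id=75: ✗
review_id=76: ✗
review_id=77: ✗
review_id=78: ✗
review_id=79: ✗
verified_avg = (1018 + 870) / 2 = 944
—
[helpful_avg: helpful <= 227 AND verified = 0]
review_id=70: ✓ → 1537
review_id=71: ✓ → 634
review_id=72: ✗
review_id=73: ✓ → 1094
review_id=74: ✗
review_id=75: ✗
review_id=76: ✗
review_id=77: ✓ → 1075
review_id=78: ✓ → 256
review_id=79: ✗
helpful_avg = (1537 + 634 + 1094 + 1075 + 256) / 5 = 919.2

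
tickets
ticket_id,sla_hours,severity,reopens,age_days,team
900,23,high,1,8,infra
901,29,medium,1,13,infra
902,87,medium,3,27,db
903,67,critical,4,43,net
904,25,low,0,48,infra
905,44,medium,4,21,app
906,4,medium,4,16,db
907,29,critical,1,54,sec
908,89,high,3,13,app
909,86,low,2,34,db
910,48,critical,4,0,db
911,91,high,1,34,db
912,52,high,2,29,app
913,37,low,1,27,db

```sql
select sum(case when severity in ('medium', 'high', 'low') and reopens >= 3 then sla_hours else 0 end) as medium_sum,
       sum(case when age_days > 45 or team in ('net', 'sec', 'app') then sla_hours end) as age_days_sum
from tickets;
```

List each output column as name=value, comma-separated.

[medium_sum: severity in ('medium', 'high', 'low') and reopens >= 3]
ticket_id=900: ✗
ticket_id=901: ✗
ticket_id=902: ✓ → 87
ticket_id=903: ✗
ticket_id=904: ✗
ticket_id=905: ✓ → 44
ticket_id=906: ✓ → 4
ticket_id=907: ✗
ticket_id=908: ✓ → 89
ticket_id=909: ✗
ticket_id=910: ✗
ticket_id=911: ✗
ticket_id=912: ✗
ticket_id=913: ✗
medium_sum = 87 + 44 + 4 + 89 = 224
—
[age_days_sum: age_days > 45 or team in ('net', 'sec', 'app')]
ticket_id=900: ✗
ticket_id=901: ✗
ticket_id=902: ✗
ticket_id=903: ✓ → 67
ticket_id=904: ✓ → 25
ticket_id=905: ✓ → 44
ticket_id=906: ✗
ticket_id=907: ✓ → 29
ticket_id=908: ✓ → 89
ticket_id=909: ✗
ticket_id=910: ✗
ticket_id=911: ✗
ticket_id=912: ✓ → 52
ticket_id=913: ✗
age_days_sum = 67 + 25 + 44 + 29 + 89 + 52 = 306

medium_sum=224, age_days_sum=306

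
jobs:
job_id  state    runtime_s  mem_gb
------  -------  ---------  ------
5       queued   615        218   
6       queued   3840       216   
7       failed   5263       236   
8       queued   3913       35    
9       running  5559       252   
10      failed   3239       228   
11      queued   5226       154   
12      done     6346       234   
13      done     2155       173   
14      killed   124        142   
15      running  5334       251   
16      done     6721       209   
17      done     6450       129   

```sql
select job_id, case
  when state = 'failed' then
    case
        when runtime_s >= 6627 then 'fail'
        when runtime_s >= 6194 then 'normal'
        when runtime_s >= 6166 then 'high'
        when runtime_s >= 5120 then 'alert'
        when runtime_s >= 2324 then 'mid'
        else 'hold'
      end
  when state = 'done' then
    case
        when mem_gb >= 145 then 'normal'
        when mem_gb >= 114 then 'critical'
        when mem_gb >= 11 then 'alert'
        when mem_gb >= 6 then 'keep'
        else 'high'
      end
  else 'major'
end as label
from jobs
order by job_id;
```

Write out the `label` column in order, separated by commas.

job_id=5: state='queued' → outer ELSE → major
job_id=6: state='queued' → outer ELSE → major
job_id=7: state='failed' → inner[runtime_s >= 5120] → alert
job_id=8: state='queued' → outer ELSE → major
job_id=9: state='running' → outer ELSE → major
job_id=10: state='failed' → inner[runtime_s >= 2324] → mid
job_id=11: state='queued' → outer ELSE → major
job_id=12: state='done' → inner[mem_gb >= 145] → normal
job_id=13: state='done' → inner[mem_gb >= 145] → normal
job_id=14: state='killed' → outer ELSE → major
job_id=15: state='running' → outer ELSE → major
job_id=16: state='done' → inner[mem_gb >= 145] → normal
job_id=17: state='done' → inner[mem_gb >= 114] → critical

major, major, alert, major, major, mid, major, normal, normal, major, major, normal, critical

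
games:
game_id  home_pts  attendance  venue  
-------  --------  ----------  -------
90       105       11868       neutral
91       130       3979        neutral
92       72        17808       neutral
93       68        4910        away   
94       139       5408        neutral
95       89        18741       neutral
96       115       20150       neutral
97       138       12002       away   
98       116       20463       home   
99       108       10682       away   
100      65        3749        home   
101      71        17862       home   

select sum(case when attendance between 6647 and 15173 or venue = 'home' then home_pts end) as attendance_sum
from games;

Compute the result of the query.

game_id=90: ✓ → 105
game_id=91: ✗
game_id=92: ✗
game_id=93: ✗
game_id=94: ✗
game_id=95: ✗
game_id=96: ✗
game_id=97: ✓ → 138
game_id=98: ✓ → 116
game_id=99: ✓ → 108
game_id=100: ✓ → 65
game_id=101: ✓ → 71
attendance_sum = 105 + 138 + 116 + 108 + 65 + 71 = 603

603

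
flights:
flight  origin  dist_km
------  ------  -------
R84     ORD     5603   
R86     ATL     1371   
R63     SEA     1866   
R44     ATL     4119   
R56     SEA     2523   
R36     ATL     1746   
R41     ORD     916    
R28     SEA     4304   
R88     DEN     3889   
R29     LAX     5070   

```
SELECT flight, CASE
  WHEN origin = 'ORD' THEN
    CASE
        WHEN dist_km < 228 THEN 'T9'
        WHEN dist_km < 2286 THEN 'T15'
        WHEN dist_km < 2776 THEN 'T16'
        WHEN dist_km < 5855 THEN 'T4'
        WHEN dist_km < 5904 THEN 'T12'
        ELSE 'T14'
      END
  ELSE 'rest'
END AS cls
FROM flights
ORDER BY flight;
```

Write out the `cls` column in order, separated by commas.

rest, rest, rest, T15, rest, rest, rest, T4, rest, rest

flight=R28: origin='SEA' → outer ELSE → rest
flight=R29: origin='LAX' → outer ELSE → rest
flight=R36: origin='ATL' → outer ELSE → rest
flight=R41: origin='ORD' → inner[dist_km < 2286] → T15
flight=R44: origin='ATL' → outer ELSE → rest
flight=R56: origin='SEA' → outer ELSE → rest
flight=R63: origin='SEA' → outer ELSE → rest
flight=R84: origin='ORD' → inner[dist_km < 5855] → T4
flight=R86: origin='ATL' → outer ELSE → rest
flight=R88: origin='DEN' → outer ELSE → rest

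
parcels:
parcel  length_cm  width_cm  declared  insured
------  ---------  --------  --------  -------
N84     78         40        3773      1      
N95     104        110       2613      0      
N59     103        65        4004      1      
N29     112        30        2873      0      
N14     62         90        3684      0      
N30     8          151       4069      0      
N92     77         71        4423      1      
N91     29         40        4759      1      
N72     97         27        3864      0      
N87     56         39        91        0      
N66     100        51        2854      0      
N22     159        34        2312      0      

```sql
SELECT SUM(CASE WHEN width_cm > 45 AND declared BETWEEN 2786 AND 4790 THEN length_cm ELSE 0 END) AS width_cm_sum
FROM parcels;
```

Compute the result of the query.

parcel=N84: ✗
parcel=N95: ✗
parcel=N59: ✓ → 103
parcel=N29: ✗
parcel=N14: ✓ → 62
parcel=N30: ✓ → 8
parcel=N92: ✓ → 77
parcel=N91: ✗
parcel=N72: ✗
parcel=N87: ✗
parcel=N66: ✓ → 100
parcel=N22: ✗
width_cm_sum = 103 + 62 + 8 + 77 + 100 = 350

350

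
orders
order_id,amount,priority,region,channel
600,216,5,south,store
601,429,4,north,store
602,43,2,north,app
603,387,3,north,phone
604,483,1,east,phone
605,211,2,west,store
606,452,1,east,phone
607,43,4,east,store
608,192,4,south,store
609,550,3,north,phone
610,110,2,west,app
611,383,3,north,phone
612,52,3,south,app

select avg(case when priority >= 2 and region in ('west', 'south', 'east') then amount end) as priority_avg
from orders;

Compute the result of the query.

137.3333333333

order_id=600: ✓ → 216
order_id=601: ✗
order_id=602: ✗
order_id=603: ✗
order_id=604: ✗
order_id=605: ✓ → 211
order_id=606: ✗
order_id=607: ✓ → 43
order_id=608: ✓ → 192
order_id=609: ✗
order_id=610: ✓ → 110
order_id=611: ✗
order_id=612: ✓ → 52
priority_avg = (216 + 211 + 43 + 192 + 110 + 52) / 6 = 137.3333333333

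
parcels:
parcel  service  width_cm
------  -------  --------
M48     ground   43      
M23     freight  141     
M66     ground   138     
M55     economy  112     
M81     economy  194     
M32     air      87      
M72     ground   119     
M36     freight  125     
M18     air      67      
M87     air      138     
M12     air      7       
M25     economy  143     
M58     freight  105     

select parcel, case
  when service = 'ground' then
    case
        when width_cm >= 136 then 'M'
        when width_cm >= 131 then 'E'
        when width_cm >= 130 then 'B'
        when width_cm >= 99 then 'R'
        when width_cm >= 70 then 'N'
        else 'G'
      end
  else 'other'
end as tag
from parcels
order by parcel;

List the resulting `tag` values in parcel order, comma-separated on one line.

parcel=M12: service='air' → outer ELSE → other
parcel=M18: service='air' → outer ELSE → other
parcel=M23: service='freight' → outer ELSE → other
parcel=M25: service='economy' → outer ELSE → other
parcel=M32: service='air' → outer ELSE → other
parcel=M36: service='freight' → outer ELSE → other
parcel=M48: service='ground' → inner[ELSE] → G
parcel=M55: service='economy' → outer ELSE → other
parcel=M58: service='freight' → outer ELSE → other
parcel=M66: service='ground' → inner[width_cm >= 136] → M
parcel=M72: service='ground' → inner[width_cm >= 99] → R
parcel=M81: service='economy' → outer ELSE → other
parcel=M87: service='air' → outer ELSE → other

other, other, other, other, other, other, G, other, other, M, R, other, other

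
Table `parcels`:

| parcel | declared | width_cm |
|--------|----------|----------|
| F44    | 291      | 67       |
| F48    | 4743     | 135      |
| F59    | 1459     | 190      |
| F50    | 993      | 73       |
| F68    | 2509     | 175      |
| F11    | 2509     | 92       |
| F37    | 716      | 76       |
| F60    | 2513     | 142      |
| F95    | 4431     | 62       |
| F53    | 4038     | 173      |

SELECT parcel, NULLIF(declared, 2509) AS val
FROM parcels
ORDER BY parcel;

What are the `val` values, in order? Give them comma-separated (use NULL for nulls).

NULL, 716, 291, 4743, 993, 4038, 1459, 2513, NULL, 4431

parcel=F11: declared=2509 vs 2509: equal → NULL
parcel=F37: declared=716 vs 2509: differ → 716
parcel=F44: declared=291 vs 2509: differ → 291
parcel=F48: declared=4743 vs 2509: differ → 4743
parcel=F50: declared=993 vs 2509: differ → 993
parcel=F53: declared=4038 vs 2509: differ → 4038
parcel=F59: declared=1459 vs 2509: differ → 1459
parcel=F60: declared=2513 vs 2509: differ → 2513
parcel=F68: declared=2509 vs 2509: equal → NULL
parcel=F95: declared=4431 vs 2509: differ → 4431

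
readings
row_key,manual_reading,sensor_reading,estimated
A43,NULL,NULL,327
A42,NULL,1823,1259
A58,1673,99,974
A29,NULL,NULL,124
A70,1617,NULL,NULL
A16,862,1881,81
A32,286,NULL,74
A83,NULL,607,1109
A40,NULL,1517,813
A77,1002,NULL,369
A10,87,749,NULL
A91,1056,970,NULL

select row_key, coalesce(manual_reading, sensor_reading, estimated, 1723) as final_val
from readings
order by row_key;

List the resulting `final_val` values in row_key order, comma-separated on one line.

row_key=A10: manual_reading=87 → 87
row_key=A16: manual_reading=862 → 862
row_key=A29: manual_reading=NULL, sensor_reading=NULL, estimated=124 → 124
row_key=A32: manual_reading=286 → 286
row_key=A40: manual_reading=NULL, sensor_reading=1517 → 1517
row_key=A42: manual_reading=NULL, sensor_reading=1823 → 1823
row_key=A43: manual_reading=NULL, sensor_reading=NULL, estimated=327 → 327
row_key=A58: manual_reading=1673 → 1673
row_key=A70: manual_reading=1617 → 1617
row_key=A77: manual_reading=1002 → 1002
row_key=A83: manual_reading=NULL, sensor_reading=607 → 607
row_key=A91: manual_reading=1056 → 1056

87, 862, 124, 286, 1517, 1823, 327, 1673, 1617, 1002, 607, 1056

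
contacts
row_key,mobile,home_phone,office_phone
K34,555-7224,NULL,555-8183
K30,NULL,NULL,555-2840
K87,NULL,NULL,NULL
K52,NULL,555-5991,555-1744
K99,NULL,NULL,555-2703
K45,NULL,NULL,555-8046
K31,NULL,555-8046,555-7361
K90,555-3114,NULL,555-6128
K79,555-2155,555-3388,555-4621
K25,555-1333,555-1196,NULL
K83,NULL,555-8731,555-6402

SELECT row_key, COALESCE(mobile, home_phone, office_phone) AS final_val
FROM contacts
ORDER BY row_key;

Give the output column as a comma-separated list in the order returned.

555-1333, 555-2840, 555-8046, 555-7224, 555-8046, 555-5991, 555-2155, 555-8731, NULL, 555-3114, 555-2703

row_key=K25: mobile=555-1333 → 555-1333
row_key=K30: mobile=NULL, home_phone=NULL, office_phone=555-2840 → 555-2840
row_key=K31: mobile=NULL, home_phone=555-8046 → 555-8046
row_key=K34: mobile=555-7224 → 555-7224
row_key=K45: mobile=NULL, home_phone=NULL, office_phone=555-8046 → 555-8046
row_key=K52: mobile=NULL, home_phone=555-5991 → 555-5991
row_key=K79: mobile=555-2155 → 555-2155
row_key=K83: mobile=NULL, home_phone=555-8731 → 555-8731
row_key=K87: mobile=NULL, home_phone=NULL, office_phone=NULL (all NULL) → NULL
row_key=K90: mobile=555-3114 → 555-3114
row_key=K99: mobile=NULL, home_phone=NULL, office_phone=555-2703 → 555-2703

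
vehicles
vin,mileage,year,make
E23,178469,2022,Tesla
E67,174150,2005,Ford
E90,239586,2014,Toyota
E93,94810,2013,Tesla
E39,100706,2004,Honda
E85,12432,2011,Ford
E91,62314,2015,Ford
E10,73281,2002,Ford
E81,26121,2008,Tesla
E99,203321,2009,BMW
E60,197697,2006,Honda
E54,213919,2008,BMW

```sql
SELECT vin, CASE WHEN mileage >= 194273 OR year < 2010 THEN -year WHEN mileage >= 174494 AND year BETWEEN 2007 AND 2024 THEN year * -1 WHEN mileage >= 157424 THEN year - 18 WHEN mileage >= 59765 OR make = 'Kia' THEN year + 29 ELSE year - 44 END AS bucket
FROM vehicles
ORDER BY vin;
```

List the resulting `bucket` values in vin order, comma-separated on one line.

-2002, -2022, -2004, -2008, -2006, -2005, -2008, 1967, -2014, 2044, 2042, -2009

vin=E10: mileage >= 194273 OR year < 2010 → -2002
vin=E23: mileage >= 174494 AND year BETWEEN 2007 AND 2024 → -2022
vin=E39: mileage >= 194273 OR year < 2010 → -2004
vin=E54: mileage >= 194273 OR year < 2010 → -2008
vin=E60: mileage >= 194273 OR year < 2010 → -2006
vin=E67: mileage >= 194273 OR year < 2010 → -2005
vin=E81: mileage >= 194273 OR year < 2010 → -2008
vin=E85: ELSE → 1967
vin=E90: mileage >= 194273 OR year < 2010 → -2014
vin=E91: mileage >= 59765 OR make = 'Kia' → 2044
vin=E93: mileage >= 59765 OR make = 'Kia' → 2042
vin=E99: mileage >= 194273 OR year < 2010 → -2009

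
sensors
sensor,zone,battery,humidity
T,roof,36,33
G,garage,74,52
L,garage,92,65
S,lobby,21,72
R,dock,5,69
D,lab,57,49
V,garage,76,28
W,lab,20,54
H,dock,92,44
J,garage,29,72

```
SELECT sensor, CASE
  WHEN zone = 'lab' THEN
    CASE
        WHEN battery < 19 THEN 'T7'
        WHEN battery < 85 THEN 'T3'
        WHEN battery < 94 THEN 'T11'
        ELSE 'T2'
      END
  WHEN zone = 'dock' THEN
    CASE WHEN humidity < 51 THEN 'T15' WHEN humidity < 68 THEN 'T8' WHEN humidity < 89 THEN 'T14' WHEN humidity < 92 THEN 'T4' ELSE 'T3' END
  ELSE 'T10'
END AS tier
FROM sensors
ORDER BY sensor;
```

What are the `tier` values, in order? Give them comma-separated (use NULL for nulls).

T3, T10, T15, T10, T10, T14, T10, T10, T10, T3

sensor=D: zone='lab' → inner[battery < 85] → T3
sensor=G: zone='garage' → outer ELSE → T10
sensor=H: zone='dock' → inner[humidity < 51] → T15
sensor=J: zone='garage' → outer ELSE → T10
sensor=L: zone='garage' → outer ELSE → T10
sensor=R: zone='dock' → inner[humidity < 89] → T14
sensor=S: zone='lobby' → outer ELSE → T10
sensor=T: zone='roof' → outer ELSE → T10
sensor=V: zone='garage' → outer ELSE → T10
sensor=W: zone='lab' → inner[battery < 85] → T3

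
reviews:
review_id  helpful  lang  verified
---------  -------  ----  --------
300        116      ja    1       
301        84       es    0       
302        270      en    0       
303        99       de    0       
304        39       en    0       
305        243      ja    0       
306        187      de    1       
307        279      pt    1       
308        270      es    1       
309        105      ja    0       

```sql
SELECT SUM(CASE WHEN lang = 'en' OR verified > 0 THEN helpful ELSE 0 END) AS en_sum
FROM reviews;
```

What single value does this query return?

review_id=300: ✓ → 116
review_id=301: ✗
review_id=302: ✓ → 270
review_id=303: ✗
review_id=304: ✓ → 39
review_id=305: ✗
review_id=306: ✓ → 187
review_id=307: ✓ → 279
review_id=308: ✓ → 270
review_id=309: ✗
en_sum = 116 + 270 + 39 + 187 + 279 + 270 = 1161

1161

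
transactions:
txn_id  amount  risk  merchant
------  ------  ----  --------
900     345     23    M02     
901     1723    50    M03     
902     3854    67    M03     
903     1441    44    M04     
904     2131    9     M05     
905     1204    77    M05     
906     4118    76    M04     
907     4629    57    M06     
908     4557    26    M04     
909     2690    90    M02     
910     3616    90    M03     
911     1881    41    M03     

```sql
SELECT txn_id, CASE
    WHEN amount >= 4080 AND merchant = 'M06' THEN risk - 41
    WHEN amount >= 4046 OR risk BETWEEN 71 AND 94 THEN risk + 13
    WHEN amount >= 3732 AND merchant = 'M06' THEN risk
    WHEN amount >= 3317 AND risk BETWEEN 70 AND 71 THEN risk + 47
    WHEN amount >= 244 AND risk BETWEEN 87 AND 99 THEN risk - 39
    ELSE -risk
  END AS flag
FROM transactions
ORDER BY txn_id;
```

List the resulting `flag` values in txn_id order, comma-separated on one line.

-23, -50, -67, -44, -9, 90, 89, 16, 39, 103, 103, -41

txn_id=900: ELSE → -23
txn_id=901: ELSE → -50
txn_id=902: ELSE → -67
txn_id=903: ELSE → -44
txn_id=904: ELSE → -9
txn_id=905: amount >= 4046 OR risk BETWEEN 71 AND 94 → 90
txn_id=906: amount >= 4046 OR risk BETWEEN 71 AND 94 → 89
txn_id=907: amount >= 4080 AND merchant = 'M06' → 16
txn_id=908: amount >= 4046 OR risk BETWEEN 71 AND 94 → 39
txn_id=909: amount >= 4046 OR risk BETWEEN 71 AND 94 → 103
txn_id=910: amount >= 4046 OR risk BETWEEN 71 AND 94 → 103
txn_id=911: ELSE → -41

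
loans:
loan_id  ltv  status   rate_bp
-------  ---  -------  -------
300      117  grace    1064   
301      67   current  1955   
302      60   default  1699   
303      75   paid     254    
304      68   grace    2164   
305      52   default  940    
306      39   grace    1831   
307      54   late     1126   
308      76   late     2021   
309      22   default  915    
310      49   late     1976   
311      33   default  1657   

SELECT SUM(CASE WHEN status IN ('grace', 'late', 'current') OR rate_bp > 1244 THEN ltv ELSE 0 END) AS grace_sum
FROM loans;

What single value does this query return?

563

loan_id=300: ✓ → 117
loan_id=301: ✓ → 67
loan_id=302: ✓ → 60
loan_id=303: ✗
loan_id=304: ✓ → 68
loan_id=305: ✗
loan_id=306: ✓ → 39
loan_id=307: ✓ → 54
loan_id=308: ✓ → 76
loan_id=309: ✗
loan_id=310: ✓ → 49
loan_id=311: ✓ → 33
grace_sum = 117 + 67 + 60 + 68 + 39 + 54 + 76 + 49 + 33 = 563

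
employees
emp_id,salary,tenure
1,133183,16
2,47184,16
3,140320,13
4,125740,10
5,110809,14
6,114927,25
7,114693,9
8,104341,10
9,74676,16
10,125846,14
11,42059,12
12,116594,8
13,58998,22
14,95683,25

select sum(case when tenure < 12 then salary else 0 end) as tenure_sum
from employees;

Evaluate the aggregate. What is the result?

emp_id=1: ✗
emp_id=2: ✗
emp_id=3: ✗
emp_id=4: ✓ → 125740
emp_id=5: ✗
emp_id=6: ✗
emp_id=7: ✓ → 114693
emp_id=8: ✓ → 104341
emp_id=9: ✗
emp_id=10: ✗
emp_id=11: ✗
emp_id=12: ✓ → 116594
emp_id=13: ✗
emp_id=14: ✗
tenure_sum = 125740 + 114693 + 104341 + 116594 = 461368

461368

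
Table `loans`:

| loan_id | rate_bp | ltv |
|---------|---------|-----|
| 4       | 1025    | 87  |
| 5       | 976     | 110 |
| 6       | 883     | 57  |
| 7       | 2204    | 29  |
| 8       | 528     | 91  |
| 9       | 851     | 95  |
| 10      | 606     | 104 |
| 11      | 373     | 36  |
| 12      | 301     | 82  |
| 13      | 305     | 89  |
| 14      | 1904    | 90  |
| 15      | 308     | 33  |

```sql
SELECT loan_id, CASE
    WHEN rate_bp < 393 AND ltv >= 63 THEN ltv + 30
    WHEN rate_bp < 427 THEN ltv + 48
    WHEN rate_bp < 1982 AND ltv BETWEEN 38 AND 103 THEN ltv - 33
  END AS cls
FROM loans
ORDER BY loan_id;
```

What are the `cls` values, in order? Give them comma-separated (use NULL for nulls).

54, NULL, 24, NULL, 58, 62, NULL, 84, 112, 119, 57, 81

loan_id=4: rate_bp < 1982 AND ltv BETWEEN 38 AND 103 → 54
loan_id=5: (no match → NULL) → NULL
loan_id=6: rate_bp < 1982 AND ltv BETWEEN 38 AND 103 → 24
loan_id=7: (no match → NULL) → NULL
loan_id=8: rate_bp < 1982 AND ltv BETWEEN 38 AND 103 → 58
loan_id=9: rate_bp < 1982 AND ltv BETWEEN 38 AND 103 → 62
loan_id=10: (no match → NULL) → NULL
loan_id=11: rate_bp < 427 → 84
loan_id=12: rate_bp < 393 AND ltv >= 63 → 112
loan_id=13: rate_bp < 393 AND ltv >= 63 → 119
loan_id=14: rate_bp < 1982 AND ltv BETWEEN 38 AND 103 → 57
loan_id=15: rate_bp < 427 → 81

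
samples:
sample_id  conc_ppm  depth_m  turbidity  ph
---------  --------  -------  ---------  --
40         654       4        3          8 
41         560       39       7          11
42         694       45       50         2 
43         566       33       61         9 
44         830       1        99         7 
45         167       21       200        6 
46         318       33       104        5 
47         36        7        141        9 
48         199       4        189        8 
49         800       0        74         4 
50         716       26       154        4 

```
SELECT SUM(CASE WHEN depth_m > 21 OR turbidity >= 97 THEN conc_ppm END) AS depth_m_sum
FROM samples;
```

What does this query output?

sample_id=40: ✗
sample_id=41: ✓ → 560
sample_id=42: ✓ → 694
sample_id=43: ✓ → 566
sample_id=44: ✓ → 830
sample_id=45: ✓ → 167
sample_id=46: ✓ → 318
sample_id=47: ✓ → 36
sample_id=48: ✓ → 199
sample_id=49: ✗
sample_id=50: ✓ → 716
depth_m_sum = 560 + 694 + 566 + 830 + 167 + 318 + 36 + 199 + 716 = 4086

4086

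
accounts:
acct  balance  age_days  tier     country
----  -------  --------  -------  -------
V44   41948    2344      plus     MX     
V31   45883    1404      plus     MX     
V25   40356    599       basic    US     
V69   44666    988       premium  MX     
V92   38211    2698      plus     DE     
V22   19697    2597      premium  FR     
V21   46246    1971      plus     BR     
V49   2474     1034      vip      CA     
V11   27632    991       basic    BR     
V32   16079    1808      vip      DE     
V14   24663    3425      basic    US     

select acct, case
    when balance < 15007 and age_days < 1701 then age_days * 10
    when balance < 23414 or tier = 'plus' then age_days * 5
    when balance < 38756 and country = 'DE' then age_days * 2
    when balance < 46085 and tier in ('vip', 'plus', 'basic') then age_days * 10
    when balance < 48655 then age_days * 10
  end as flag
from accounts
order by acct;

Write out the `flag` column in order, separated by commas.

acct=V11: balance < 46085 and tier in ('vip', 'plus', 'basic') → 9910
acct=V14: balance < 46085 and tier in ('vip', 'plus', 'basic') → 34250
acct=V21: balance < 23414 or tier = 'plus' → 9855
acct=V22: balance < 23414 or tier = 'plus' → 12985
acct=V25: balance < 46085 and tier in ('vip', 'plus', 'basic') → 5990
acct=V31: balance < 23414 or tier = 'plus' → 7020
acct=V32: balance < 23414 or tier = 'plus' → 9040
acct=V44: balance < 23414 or tier = 'plus' → 11720
acct=V49: balance < 15007 and age_days < 1701 → 10340
acct=V69: balance < 48655 → 9880
acct=V92: balance < 23414 or tier = 'plus' → 13490

9910, 34250, 9855, 12985, 5990, 7020, 9040, 11720, 10340, 9880, 13490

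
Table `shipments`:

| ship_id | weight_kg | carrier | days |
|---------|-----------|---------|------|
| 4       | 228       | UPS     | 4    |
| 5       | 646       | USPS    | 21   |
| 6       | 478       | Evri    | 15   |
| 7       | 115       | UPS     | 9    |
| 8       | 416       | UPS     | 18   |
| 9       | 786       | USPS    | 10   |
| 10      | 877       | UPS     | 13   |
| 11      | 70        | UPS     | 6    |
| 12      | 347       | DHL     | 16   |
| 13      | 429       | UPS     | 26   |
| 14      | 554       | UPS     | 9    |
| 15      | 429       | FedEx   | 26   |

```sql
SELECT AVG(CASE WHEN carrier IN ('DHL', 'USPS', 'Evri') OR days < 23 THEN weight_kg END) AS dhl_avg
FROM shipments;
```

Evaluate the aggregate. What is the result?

ship_id=4: ✓ → 228
ship_id=5: ✓ → 646
ship_id=6: ✓ → 478
ship_id=7: ✓ → 115
ship_id=8: ✓ → 416
ship_id=9: ✓ → 786
ship_id=10: ✓ → 877
ship_id=11: ✓ → 70
ship_id=12: ✓ → 347
ship_id=13: ✗
ship_id=14: ✓ → 554
ship_id=15: ✗
dhl_avg = (228 + 646 + 478 + 115 + 416 + 786 + 877 + 70 + 347 + 554) / 10 = 451.7

451.7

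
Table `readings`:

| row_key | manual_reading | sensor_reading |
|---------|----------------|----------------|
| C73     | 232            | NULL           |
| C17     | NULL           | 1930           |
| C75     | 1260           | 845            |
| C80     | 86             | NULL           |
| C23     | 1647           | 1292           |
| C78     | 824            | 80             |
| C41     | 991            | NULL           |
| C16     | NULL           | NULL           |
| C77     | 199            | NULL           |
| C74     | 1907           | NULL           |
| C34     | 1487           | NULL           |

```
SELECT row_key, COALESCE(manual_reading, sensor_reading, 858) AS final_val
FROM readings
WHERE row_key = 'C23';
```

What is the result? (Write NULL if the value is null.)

row_key = C23: manual_reading=1647, sensor_reading=1292.
manual_reading=1647 → 1647

1647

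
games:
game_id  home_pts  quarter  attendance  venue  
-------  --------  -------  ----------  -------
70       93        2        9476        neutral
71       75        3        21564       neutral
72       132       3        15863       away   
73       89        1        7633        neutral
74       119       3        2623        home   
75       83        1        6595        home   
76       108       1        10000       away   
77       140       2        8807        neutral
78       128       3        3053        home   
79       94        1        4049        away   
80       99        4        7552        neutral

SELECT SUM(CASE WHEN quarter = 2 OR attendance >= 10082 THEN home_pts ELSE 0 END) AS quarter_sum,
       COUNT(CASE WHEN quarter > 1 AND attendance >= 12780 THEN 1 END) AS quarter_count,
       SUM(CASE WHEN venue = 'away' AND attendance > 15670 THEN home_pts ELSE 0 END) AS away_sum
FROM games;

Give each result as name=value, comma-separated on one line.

[quarter_sum: quarter = 2 OR attendance >= 10082]
game_id=70: ✓ → 93
game_id=71: ✓ → 75
game_id=72: ✓ → 132
game_id=73: ✗
game_id=74: ✗
game_id=75: ✗
game_id=76: ✗
game_id=77: ✓ → 140
game_id=78: ✗
game_id=79: ✗
game_id=80: ✗
quarter_sum = 93 + 75 + 132 + 140 = 440
—
[quarter_count: quarter > 1 AND attendance >= 12780]
game_id=70: ✗
game_id=71: ✓ → 1
game_id=72: ✓ → 1
game_id=73: ✗
game_id=74: ✗
game_id=75: ✗
game_id=76: ✗
game_id=77: ✗
game_id=78: ✗
game_id=79: ✗
game_id=80: ✗
quarter_count = COUNT(1, 1) = 2
—
[away_sum: venue = 'away' AND attendance > 15670]
game_id=70: ✗
game_id=71: ✗
game_id=72: ✓ → 132
game_id=73: ✗
game_id=74: ✗
game_id=75: ✗
game_id=76: ✗
game_id=77: ✗
game_id=78: ✗
game_id=79: ✗
game_id=80: ✗
away_sum = 132

quarter_sum=440, quarter_count=2, away_sum=132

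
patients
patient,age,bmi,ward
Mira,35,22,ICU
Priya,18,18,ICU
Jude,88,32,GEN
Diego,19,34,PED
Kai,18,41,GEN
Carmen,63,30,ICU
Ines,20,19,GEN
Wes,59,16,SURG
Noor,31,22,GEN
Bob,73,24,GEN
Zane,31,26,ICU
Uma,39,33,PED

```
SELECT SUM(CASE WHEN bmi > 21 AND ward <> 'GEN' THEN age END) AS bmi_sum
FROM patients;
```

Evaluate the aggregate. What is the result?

patient=Mira: ✓ → 35
patient=Priya: ✗
patient=Jude: ✗
patient=Diego: ✓ → 19
patient=Kai: ✗
patient=Carmen: ✓ → 63
patient=Ines: ✗
patient=Wes: ✗
patient=Noor: ✗
patient=Bob: ✗
patient=Zane: ✓ → 31
patient=Uma: ✓ → 39
bmi_sum = 35 + 19 + 63 + 31 + 39 = 187

187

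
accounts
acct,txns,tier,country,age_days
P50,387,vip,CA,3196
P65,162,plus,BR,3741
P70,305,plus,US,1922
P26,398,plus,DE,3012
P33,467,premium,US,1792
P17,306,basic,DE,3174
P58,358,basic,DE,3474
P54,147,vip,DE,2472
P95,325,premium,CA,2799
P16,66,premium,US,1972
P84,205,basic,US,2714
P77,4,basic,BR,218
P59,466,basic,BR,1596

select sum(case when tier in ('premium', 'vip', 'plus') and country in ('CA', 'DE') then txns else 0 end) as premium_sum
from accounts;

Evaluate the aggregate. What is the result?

acct=P50: ✓ → 387
acct=P65: ✗
acct=P70: ✗
acct=P26: ✓ → 398
acct=P33: ✗
acct=P17: ✗
acct=P58: ✗
acct=P54: ✓ → 147
acct=P95: ✓ → 325
acct=P16: ✗
acct=P84: ✗
acct=P77: ✗
acct=P59: ✗
premium_sum = 387 + 398 + 147 + 325 = 1257

1257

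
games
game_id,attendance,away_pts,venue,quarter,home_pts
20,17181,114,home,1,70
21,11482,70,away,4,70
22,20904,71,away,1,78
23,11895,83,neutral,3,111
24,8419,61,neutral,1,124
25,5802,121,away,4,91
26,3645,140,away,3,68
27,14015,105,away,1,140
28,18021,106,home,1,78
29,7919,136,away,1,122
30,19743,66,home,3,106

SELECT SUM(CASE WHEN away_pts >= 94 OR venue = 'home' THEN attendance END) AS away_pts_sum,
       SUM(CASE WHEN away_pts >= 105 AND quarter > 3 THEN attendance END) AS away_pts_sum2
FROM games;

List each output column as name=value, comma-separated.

[away_pts_sum: away_pts >= 94 OR venue = 'home']
game_id=20: ✓ → 17181
game_id=21: ✗
game_id=22: ✗
game_id=23: ✗
game_id=24: ✗
game_id=25: ✓ → 5802
game_id=26: ✓ → 3645
game_id=27: ✓ → 14015
game_id=28: ✓ → 18021
game_id=29: ✓ → 7919
game_id=30: ✓ → 19743
away_pts_sum = 17181 + 5802 + 3645 + 14015 + 18021 + 7919 + 19743 = 86326
—
[away_pts_sum2: away_pts >= 105 AND quarter > 3]
game_id=20: ✗
game_id=21: ✗
game_id=22: ✗
game_id=23: ✗
game_id=24: ✗
game_id=25: ✓ → 5802
game_id=26: ✗
game_id=27: ✗
game_id=28: ✗
game_id=29: ✗
game_id=30: ✗
away_pts_sum2 = 5802

away_pts_sum=86326, away_pts_sum2=5802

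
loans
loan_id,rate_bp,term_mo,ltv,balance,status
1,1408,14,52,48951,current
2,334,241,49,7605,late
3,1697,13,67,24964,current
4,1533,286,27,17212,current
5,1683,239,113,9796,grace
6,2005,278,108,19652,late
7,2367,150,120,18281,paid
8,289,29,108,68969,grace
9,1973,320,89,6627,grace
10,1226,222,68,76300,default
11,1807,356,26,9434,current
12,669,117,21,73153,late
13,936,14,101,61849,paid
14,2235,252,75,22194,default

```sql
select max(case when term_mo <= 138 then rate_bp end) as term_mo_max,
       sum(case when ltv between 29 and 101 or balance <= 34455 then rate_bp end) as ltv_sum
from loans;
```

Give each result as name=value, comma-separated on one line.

[term_mo_max: term_mo <= 138]
loan_id=1: ✓ → 1408
loan_id=2: ✗
loan_id=3: ✓ → 1697
loan_id=4: ✗
loan_id=5: ✗
loan_id=6: ✗
loan_id=7: ✗
loan_id=8: ✓ → 289
loan_id=9: ✗
loan_id=10: ✗
loan_id=11: ✗
loan_id=12: ✓ → 669
loan_id=13: ✓ → 936
loan_id=14: ✗
term_mo_max = MAX(1408, 1697, 289, 669, 936) = 1697
—
[ltv_sum: ltv between 29 and 101 or balance <= 34455]
loan_id=1: ✓ → 1408
loan_id=2: ✓ → 334
loan_id=3: ✓ → 1697
loan_id=4: ✓ → 1533
loan_id=5: ✓ → 1683
loan_id=6: ✓ → 2005
loan_id=7: ✓ → 2367
loan_id=8: ✗
loan_id=9: ✓ → 1973
loan_id=10: ✓ → 1226
loan_id=11: ✓ → 1807
loan_id=12: ✗
loan_id=13: ✓ → 936
loan_id=14: ✓ → 2235
ltv_sum = 1408 + 334 + 1697 + 1533 + 1683 + 2005 + 2367 + 1973 + 1226 + 1807 + 936 + 2235 = 19204

term_mo_max=1697, ltv_sum=19204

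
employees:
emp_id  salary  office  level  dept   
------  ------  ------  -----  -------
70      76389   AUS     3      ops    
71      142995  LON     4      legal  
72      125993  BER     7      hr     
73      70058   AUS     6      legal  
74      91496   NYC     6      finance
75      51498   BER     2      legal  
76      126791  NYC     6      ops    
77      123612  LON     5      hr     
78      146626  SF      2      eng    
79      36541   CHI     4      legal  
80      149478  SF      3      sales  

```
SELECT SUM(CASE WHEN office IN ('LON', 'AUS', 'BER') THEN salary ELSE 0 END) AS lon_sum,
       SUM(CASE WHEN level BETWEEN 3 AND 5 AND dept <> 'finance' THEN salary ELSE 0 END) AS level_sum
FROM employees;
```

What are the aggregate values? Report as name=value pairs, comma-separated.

[lon_sum: office IN ('LON', 'AUS', 'BER')]
emp_id=70: ✓ → 76389
emp_id=71: ✓ → 142995
emp_id=72: ✓ → 125993
emp_id=73: ✓ → 70058
emp_id=74: ✗
emp_id=75: ✓ → 51498
emp_id=76: ✗
emp_id=77: ✓ → 123612
emp_id=78: ✗
emp_id=79: ✗
emp_id=80: ✗
lon_sum = 76389 + 142995 + 125993 + 70058 + 51498 + 123612 = 590545
—
[level_sum: level BETWEEN 3 AND 5 AND dept <> 'finance']
emp_id=70: ✓ → 76389
emp_id=71: ✓ → 142995
emp_id=72: ✗
emp_id=73: ✗
emp_id=74: ✗
emp_id=75: ✗
emp_id=76: ✗
emp_id=77: ✓ → 123612
emp_id=78: ✗
emp_id=79: ✓ → 36541
emp_id=80: ✓ → 149478
level_sum = 76389 + 142995 + 123612 + 36541 + 149478 = 529015

lon_sum=590545, level_sum=529015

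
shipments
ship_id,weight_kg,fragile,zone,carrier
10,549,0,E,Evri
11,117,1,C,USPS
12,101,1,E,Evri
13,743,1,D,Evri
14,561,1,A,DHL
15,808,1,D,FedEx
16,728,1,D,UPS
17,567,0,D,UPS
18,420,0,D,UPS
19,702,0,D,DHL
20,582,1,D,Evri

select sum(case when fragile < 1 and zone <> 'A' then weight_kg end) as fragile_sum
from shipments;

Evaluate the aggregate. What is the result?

ship_id=10: ✓ → 549
ship_id=11: ✗
ship_id=12: ✗
ship_id=13: ✗
ship_id=14: ✗
ship_id=15: ✗
ship_id=16: ✗
ship_id=17: ✓ → 567
ship_id=18: ✓ → 420
ship_id=19: ✓ → 702
ship_id=20: ✗
fragile_sum = 549 + 567 + 420 + 702 = 2238

2238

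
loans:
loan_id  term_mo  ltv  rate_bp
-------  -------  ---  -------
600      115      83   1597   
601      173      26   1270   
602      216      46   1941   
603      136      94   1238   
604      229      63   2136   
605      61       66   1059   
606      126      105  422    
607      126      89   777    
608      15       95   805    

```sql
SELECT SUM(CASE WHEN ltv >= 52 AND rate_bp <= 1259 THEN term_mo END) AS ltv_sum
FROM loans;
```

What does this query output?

loan_id=600: ✗
loan_id=601: ✗
loan_id=602: ✗
loan_id=603: ✓ → 136
loan_id=604: ✗
loan_id=605: ✓ → 61
loan_id=606: ✓ → 126
loan_id=607: ✓ → 126
loan_id=608: ✓ → 15
ltv_sum = 136 + 61 + 126 + 126 + 15 = 464

464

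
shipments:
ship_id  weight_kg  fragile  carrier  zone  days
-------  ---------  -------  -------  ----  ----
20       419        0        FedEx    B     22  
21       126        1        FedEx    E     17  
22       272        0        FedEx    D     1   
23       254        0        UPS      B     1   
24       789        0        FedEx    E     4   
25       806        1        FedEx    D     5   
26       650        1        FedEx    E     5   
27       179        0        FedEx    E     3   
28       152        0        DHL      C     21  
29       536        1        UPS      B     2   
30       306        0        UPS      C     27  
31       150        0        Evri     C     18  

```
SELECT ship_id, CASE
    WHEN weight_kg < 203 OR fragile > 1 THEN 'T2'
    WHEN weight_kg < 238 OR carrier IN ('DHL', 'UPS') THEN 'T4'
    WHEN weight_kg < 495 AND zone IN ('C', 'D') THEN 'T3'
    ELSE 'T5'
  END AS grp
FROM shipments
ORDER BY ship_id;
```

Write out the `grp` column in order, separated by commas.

ship_id=20: ELSE → T5
ship_id=21: weight_kg < 203 OR fragile > 1 → T2
ship_id=22: weight_kg < 495 AND zone IN ('C', 'D') → T3
ship_id=23: weight_kg < 238 OR carrier IN ('DHL', 'UPS') → T4
ship_id=24: ELSE → T5
ship_id=25: ELSE → T5
ship_id=26: ELSE → T5
ship_id=27: weight_kg < 203 OR fragile > 1 → T2
ship_id=28: weight_kg < 203 OR fragile > 1 → T2
ship_id=29: weight_kg < 238 OR carrier IN ('DHL', 'UPS') → T4
ship_id=30: weight_kg < 238 OR carrier IN ('DHL', 'UPS') → T4
ship_id=31: weight_kg < 203 OR fragile > 1 → T2

T5, T2, T3, T4, T5, T5, T5, T2, T2, T4, T4, T2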